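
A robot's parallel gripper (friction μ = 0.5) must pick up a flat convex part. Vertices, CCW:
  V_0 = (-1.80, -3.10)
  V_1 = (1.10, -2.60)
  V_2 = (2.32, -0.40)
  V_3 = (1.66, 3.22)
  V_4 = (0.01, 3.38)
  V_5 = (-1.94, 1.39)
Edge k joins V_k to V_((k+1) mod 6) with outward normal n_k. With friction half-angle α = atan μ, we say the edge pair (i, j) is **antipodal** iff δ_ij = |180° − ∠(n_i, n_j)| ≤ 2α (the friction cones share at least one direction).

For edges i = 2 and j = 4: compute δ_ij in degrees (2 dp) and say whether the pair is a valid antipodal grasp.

δ = 54.75°, invalid

α = atan 0.5 = 26.57°;  2α = 53.13°
edge 2: e_2 = (-0.66, +3.62);  n_2 = (+0.9838, +0.1794)
edge 4: e_4 = (-1.95, -1.99);  n_4 = (-0.7142, +0.6999)
∠(n_2, n_4) = 125.25°
δ = |180° − 125.25°| = 54.75°
54.75° > 2α = 53.13°  →  invalid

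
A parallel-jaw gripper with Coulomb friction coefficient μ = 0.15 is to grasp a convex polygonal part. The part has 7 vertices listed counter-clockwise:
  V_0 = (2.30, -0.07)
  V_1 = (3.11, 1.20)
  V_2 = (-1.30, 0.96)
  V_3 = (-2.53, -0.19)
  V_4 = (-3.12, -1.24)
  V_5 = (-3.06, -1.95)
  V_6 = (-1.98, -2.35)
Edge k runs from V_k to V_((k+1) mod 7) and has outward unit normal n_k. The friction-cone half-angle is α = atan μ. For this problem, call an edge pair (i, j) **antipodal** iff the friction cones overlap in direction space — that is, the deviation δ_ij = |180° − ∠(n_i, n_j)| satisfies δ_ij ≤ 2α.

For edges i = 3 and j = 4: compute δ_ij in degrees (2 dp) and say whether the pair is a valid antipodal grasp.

δ = 145.84°, invalid

α = atan 0.15 = 8.53°;  2α = 17.06°
edge 3: e_3 = (-0.59, -1.05);  n_3 = (-0.8718, +0.4899)
edge 4: e_4 = (+0.06, -0.71);  n_4 = (-0.9964, -0.0842)
∠(n_3, n_4) = 34.16°
δ = |180° − 34.16°| = 145.84°
145.84° > 2α = 17.06°  →  invalid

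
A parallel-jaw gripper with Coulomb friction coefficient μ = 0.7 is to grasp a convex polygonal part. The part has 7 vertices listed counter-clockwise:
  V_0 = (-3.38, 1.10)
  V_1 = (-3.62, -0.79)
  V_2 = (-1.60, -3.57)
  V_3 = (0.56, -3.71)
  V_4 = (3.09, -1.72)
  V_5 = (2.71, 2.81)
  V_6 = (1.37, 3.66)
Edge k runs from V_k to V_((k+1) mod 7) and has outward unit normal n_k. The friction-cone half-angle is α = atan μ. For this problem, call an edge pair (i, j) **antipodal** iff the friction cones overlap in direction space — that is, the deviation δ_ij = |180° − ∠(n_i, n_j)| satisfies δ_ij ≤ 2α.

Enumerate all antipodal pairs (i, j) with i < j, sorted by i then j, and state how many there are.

α = atan 0.7 = 34.99°;  2α = 69.98°
n_0 = (-0.9920, +0.1260)
n_1 = (-0.8090, -0.5878)
n_2 = (-0.0647, -0.9979)
n_3 = (+0.6182, -0.7860)
n_4 = (+0.9965, +0.0836)
n_5 = (+0.5357, +0.8444)
n_6 = (-0.4744, +0.8803)
  (0,1): δ = 136.76°  ·
  (0,2): δ = 86.47°  ·
  (0,3): δ = 44.58°  ✓
  (0,4): δ = 12.03°  ✓
  (0,5): δ = 64.85°  ✓
  (0,6): δ = 125.56°  ·
  (1,2): δ = 129.71°  ·
  (1,3): δ = 87.82°  ·
  (1,4): δ = 31.21°  ✓
  (1,5): δ = 21.61°  ✓
  (1,6): δ = 82.32°  ·
  (2,3): δ = 138.10°  ·
  (2,4): δ = 81.50°  ·
  (2,5): δ = 28.68°  ✓
  (2,6): δ = 32.03°  ✓
  (3,4): δ = 123.39°  ·
  (3,5): δ = 70.58°  ·
  (3,6): δ = 9.86°  ✓
  (4,5): δ = 127.18°  ·
  (4,6): δ = 66.47°  ✓
  (5,6): δ = 119.29°  ·
antipodal pairs: 9

count = 9; pairs: (0,3), (0,4), (0,5), (1,4), (1,5), (2,5), (2,6), (3,6), (4,6)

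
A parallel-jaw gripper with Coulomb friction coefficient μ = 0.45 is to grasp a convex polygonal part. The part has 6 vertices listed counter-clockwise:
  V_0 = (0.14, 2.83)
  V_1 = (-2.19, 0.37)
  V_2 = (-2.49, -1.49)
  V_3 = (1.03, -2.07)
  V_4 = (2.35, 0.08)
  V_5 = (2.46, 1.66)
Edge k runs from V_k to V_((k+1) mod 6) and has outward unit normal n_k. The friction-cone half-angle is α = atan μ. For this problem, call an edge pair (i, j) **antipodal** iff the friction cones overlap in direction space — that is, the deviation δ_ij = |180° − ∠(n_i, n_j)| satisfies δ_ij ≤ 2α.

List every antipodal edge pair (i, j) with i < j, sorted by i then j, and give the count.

count = 5; pairs: (0,3), (0,4), (1,3), (1,4), (2,5)

α = atan 0.45 = 24.23°;  2α = 48.46°
n_0 = (-0.7260, +0.6877)
n_1 = (-0.9872, +0.1592)
n_2 = (-0.1626, -0.9867)
n_3 = (+0.8522, -0.5232)
n_4 = (+0.9976, -0.0695)
n_5 = (+0.4503, +0.8929)
  (0,1): δ = 145.72°  ·
  (0,2): δ = 55.91°  ·
  (0,3): δ = 11.90°  ✓
  (0,4): δ = 39.46°  ✓
  (0,5): δ = 106.68°  ·
  (1,2): δ = 90.19°  ·
  (1,3): δ = 22.39°  ✓
  (1,4): δ = 5.18°  ✓
  (1,5): δ = 72.40°  ·
  (2,3): δ = 112.19°  ·
  (2,4): δ = 84.63°  ·
  (2,5): δ = 17.41°  ✓
  (3,4): δ = 152.43°  ·
  (3,5): δ = 85.21°  ·
  (4,5): δ = 112.78°  ·
antipodal pairs: 5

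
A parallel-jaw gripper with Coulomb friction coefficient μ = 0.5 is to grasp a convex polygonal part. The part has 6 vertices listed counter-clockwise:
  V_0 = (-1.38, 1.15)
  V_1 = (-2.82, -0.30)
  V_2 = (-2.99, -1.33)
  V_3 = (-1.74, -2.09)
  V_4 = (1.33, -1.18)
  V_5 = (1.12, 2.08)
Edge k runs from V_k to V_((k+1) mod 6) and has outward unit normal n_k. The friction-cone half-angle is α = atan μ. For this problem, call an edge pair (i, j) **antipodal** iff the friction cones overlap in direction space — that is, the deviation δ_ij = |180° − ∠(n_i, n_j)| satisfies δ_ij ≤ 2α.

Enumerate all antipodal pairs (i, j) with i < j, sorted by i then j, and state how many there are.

count = 5; pairs: (0,3), (0,4), (1,4), (2,5), (3,5)

α = atan 0.5 = 26.57°;  2α = 53.13°
n_0 = (-0.7095, +0.7047)
n_1 = (-0.9867, +0.1628)
n_2 = (-0.5195, -0.8545)
n_3 = (+0.2842, -0.9588)
n_4 = (+0.9979, +0.0643)
n_5 = (-0.3487, +0.9373)
  (0,1): δ = 144.57°  ·
  (0,2): δ = 76.50°  ·
  (0,3): δ = 28.69°  ✓
  (0,4): δ = 48.49°  ✓
  (0,5): δ = 155.21°  ·
  (1,2): δ = 111.93°  ·
  (1,3): δ = 64.12°  ·
  (1,4): δ = 13.06°  ✓
  (1,5): δ = 119.78°  ·
  (2,3): δ = 132.19°  ·
  (2,4): δ = 55.01°  ·
  (2,5): δ = 51.70°  ✓
  (3,4): δ = 102.82°  ·
  (3,5): δ = 3.89°  ✓
  (4,5): δ = 73.28°  ·
antipodal pairs: 5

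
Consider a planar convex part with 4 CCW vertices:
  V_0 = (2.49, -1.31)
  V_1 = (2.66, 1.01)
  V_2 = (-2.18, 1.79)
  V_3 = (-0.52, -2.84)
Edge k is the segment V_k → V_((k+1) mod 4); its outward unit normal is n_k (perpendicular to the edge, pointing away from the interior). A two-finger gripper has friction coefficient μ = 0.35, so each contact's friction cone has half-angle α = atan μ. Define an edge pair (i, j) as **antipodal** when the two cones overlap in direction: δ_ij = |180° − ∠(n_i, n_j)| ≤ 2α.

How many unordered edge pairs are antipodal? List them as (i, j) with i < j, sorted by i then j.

α = atan 0.35 = 19.29°;  2α = 38.58°
n_0 = (+0.9973, -0.0731)
n_1 = (+0.1591, +0.9873)
n_2 = (-0.9413, -0.3375)
n_3 = (+0.4531, -0.8914)
  (0,1): δ = 94.96°  ·
  (0,2): δ = 23.92°  ✓
  (0,3): δ = 121.14°  ·
  (1,2): δ = 61.12°  ·
  (1,3): δ = 36.10°  ✓
  (2,3): δ = 82.78°  ·
antipodal pairs: 2

count = 2; pairs: (0,2), (1,3)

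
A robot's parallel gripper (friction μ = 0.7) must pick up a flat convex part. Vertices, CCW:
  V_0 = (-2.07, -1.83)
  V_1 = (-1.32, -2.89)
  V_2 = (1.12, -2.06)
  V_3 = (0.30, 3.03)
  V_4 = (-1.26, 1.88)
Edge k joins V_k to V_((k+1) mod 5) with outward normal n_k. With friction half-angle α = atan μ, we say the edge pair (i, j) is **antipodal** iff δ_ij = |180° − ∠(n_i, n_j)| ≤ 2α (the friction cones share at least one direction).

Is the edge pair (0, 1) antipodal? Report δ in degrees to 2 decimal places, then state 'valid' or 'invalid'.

δ = 106.49°, invalid

α = atan 0.7 = 34.99°;  2α = 69.98°
edge 0: e_0 = (+0.75, -1.06);  n_0 = (-0.8163, -0.5776)
edge 1: e_1 = (+2.44, +0.83);  n_1 = (+0.3220, -0.9467)
∠(n_0, n_1) = 73.51°
δ = |180° − 73.51°| = 106.49°
106.49° > 2α = 69.98°  →  invalid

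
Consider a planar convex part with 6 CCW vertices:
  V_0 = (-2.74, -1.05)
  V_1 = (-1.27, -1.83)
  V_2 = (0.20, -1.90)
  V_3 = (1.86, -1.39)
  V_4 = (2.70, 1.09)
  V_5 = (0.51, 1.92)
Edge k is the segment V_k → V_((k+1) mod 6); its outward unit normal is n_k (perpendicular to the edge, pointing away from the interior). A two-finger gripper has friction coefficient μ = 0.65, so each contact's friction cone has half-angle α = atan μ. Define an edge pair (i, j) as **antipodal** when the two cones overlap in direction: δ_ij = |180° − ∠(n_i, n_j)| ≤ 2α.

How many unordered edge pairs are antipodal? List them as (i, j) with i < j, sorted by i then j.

α = atan 0.65 = 33.02°;  2α = 66.05°
n_0 = (-0.4687, -0.8833)
n_1 = (-0.0476, -0.9989)
n_2 = (+0.2937, -0.9559)
n_3 = (+0.9471, -0.3208)
n_4 = (+0.3544, +0.9351)
n_5 = (-0.6746, +0.7382)
  (0,1): δ = 154.78°  ·
  (0,2): δ = 134.97°  ·
  (0,3): δ = 80.76°  ·
  (0,4): δ = 7.19°  ✓
  (0,5): δ = 70.37°  ·
  (1,2): δ = 160.20°  ·
  (1,3): δ = 105.99°  ·
  (1,4): δ = 18.03°  ✓
  (1,5): δ = 45.15°  ✓
  (2,3): δ = 125.79°  ·
  (2,4): δ = 37.83°  ✓
  (2,5): δ = 25.34°  ✓
  (3,4): δ = 92.04°  ·
  (3,5): δ = 28.87°  ✓
  (4,5): δ = 116.82°  ·
antipodal pairs: 6

count = 6; pairs: (0,4), (1,4), (1,5), (2,4), (2,5), (3,5)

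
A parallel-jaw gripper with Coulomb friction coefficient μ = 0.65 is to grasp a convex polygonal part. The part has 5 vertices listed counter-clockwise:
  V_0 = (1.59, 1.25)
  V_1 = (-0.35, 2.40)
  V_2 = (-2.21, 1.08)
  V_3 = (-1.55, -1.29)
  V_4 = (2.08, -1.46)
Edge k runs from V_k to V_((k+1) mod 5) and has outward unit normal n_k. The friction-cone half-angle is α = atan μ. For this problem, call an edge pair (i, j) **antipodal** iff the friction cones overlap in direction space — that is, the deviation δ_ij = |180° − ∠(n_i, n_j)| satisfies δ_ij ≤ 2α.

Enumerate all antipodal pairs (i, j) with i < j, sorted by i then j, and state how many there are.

count = 5; pairs: (0,2), (0,3), (1,3), (1,4), (2,4)

α = atan 0.65 = 33.02°;  2α = 66.05°
n_0 = (+0.5099, +0.8602)
n_1 = (-0.5787, +0.8155)
n_2 = (-0.9633, -0.2683)
n_3 = (-0.0468, -0.9989)
n_4 = (+0.9840, +0.1779)
  (0,1): δ = 113.98°  ·
  (0,2): δ = 43.78°  ✓
  (0,3): δ = 27.98°  ✓
  (0,4): δ = 130.91°  ·
  (1,2): δ = 109.80°  ·
  (1,3): δ = 38.04°  ✓
  (1,4): δ = 64.89°  ✓
  (2,3): δ = 108.24°  ·
  (2,4): δ = 5.31°  ✓
  (3,4): δ = 77.07°  ·
antipodal pairs: 5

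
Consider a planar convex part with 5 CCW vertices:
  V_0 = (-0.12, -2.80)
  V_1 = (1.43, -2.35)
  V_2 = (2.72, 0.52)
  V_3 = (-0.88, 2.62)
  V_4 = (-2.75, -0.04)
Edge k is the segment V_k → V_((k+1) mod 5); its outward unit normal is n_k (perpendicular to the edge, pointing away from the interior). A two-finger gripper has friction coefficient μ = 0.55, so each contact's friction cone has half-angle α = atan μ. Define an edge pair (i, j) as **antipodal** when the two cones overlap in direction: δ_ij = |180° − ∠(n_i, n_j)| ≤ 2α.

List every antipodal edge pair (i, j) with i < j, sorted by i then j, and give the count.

α = atan 0.55 = 28.81°;  2α = 57.62°
n_0 = (+0.2788, -0.9603)
n_1 = (+0.9121, -0.4100)
n_2 = (+0.5039, +0.8638)
n_3 = (-0.8181, +0.5751)
n_4 = (-0.7240, -0.6899)
  (0,1): δ = 130.39°  ·
  (0,2): δ = 46.45°  ✓
  (0,3): δ = 38.70°  ✓
  (0,4): δ = 117.43°  ·
  (1,2): δ = 96.05°  ·
  (1,3): δ = 10.90°  ✓
  (1,4): δ = 67.82°  ·
  (2,3): δ = 94.85°  ·
  (2,4): δ = 16.13°  ✓
  (3,4): δ = 101.27°  ·
antipodal pairs: 4

count = 4; pairs: (0,2), (0,3), (1,3), (2,4)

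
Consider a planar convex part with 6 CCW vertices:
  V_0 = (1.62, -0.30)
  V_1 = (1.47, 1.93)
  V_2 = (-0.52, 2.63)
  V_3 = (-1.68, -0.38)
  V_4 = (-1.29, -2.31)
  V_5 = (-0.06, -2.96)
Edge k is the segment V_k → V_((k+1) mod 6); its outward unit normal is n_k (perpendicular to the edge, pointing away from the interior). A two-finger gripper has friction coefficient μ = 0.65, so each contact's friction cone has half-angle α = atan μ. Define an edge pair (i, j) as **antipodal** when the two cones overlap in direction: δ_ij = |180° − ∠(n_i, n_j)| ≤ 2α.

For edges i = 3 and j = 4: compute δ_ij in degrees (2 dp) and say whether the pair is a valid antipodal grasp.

α = atan 0.65 = 33.02°;  2α = 66.05°
edge 3: e_3 = (+0.39, -1.93);  n_3 = (-0.9802, -0.1981)
edge 4: e_4 = (+1.23, -0.65);  n_4 = (-0.4672, -0.8841)
∠(n_3, n_4) = 50.72°
δ = |180° − 50.72°| = 129.28°
129.28° > 2α = 66.05°  →  invalid

δ = 129.28°, invalid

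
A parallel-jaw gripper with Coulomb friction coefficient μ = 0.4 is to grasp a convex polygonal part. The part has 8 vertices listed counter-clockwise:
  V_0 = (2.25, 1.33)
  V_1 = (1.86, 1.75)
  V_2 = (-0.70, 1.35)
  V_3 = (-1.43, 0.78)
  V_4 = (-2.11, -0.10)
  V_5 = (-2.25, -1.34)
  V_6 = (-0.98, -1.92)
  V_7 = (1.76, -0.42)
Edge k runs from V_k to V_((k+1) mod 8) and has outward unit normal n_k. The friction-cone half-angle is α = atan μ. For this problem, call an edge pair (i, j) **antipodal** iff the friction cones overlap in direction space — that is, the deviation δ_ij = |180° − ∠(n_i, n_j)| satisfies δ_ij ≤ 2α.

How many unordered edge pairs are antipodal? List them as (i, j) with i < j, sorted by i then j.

count = 8; pairs: (0,5), (1,5), (1,6), (2,6), (2,7), (3,6), (3,7), (4,7)

α = atan 0.4 = 21.80°;  2α = 43.60°
n_0 = (+0.7328, +0.6805)
n_1 = (-0.1544, +0.9880)
n_2 = (-0.6154, +0.7882)
n_3 = (-0.7913, +0.6114)
n_4 = (-0.9937, +0.1122)
n_5 = (-0.4154, -0.9096)
n_6 = (+0.4802, -0.8772)
n_7 = (+0.9630, -0.2696)
  (0,1): δ = 124.00°  ·
  (0,2): δ = 94.90°  ·
  (0,3): δ = 80.57°  ·
  (0,4): δ = 49.32°  ·
  (0,5): δ = 22.58°  ✓
  (0,6): δ = 75.82°  ·
  (0,7): δ = 121.48°  ·
  (1,2): δ = 150.90°  ·
  (1,3): δ = 136.57°  ·
  (1,4): δ = 105.32°  ·
  (1,5): δ = 33.43°  ✓
  (1,6): δ = 19.82°  ✓
  (1,7): δ = 65.48°  ·
  (2,3): δ = 165.68°  ·
  (2,4): δ = 134.43°  ·
  (2,5): δ = 62.53°  ·
  (2,6): δ = 9.29°  ✓
  (2,7): δ = 36.37°  ✓
  (3,4): δ = 148.75°  ·
  (3,5): δ = 76.85°  ·
  (3,6): δ = 23.61°  ✓
  (3,7): δ = 22.05°  ✓
  (4,5): δ = 108.10°  ·
  (4,6): δ = 54.86°  ·
  (4,7): δ = 9.20°  ✓
  (5,6): δ = 126.76°  ·
  (5,7): δ = 81.10°  ·
  (6,7): δ = 134.34°  ·
antipodal pairs: 8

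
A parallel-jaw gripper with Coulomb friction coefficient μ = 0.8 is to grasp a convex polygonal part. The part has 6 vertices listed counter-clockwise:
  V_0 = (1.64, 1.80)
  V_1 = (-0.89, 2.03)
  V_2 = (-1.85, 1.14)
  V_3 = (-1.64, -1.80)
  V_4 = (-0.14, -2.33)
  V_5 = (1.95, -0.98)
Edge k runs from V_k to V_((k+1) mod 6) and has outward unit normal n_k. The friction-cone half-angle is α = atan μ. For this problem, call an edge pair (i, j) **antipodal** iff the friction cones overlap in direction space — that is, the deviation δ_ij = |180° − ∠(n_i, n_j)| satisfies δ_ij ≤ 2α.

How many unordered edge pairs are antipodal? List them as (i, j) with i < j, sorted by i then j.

α = atan 0.8 = 38.66°;  2α = 77.32°
n_0 = (+0.0905, +0.9959)
n_1 = (-0.6799, +0.7333)
n_2 = (-0.9975, -0.0712)
n_3 = (-0.3331, -0.9429)
n_4 = (+0.5426, -0.8400)
n_5 = (+0.9938, +0.1108)
  (0,1): δ = 131.97°  ·
  (0,2): δ = 80.72°  ·
  (0,3): δ = 14.27°  ✓
  (0,4): δ = 38.05°  ✓
  (0,5): δ = 101.56°  ·
  (1,2): δ = 128.75°  ·
  (1,3): δ = 62.29°  ✓
  (1,4): δ = 9.97°  ✓
  (1,5): δ = 53.53°  ✓
  (2,3): δ = 113.55°  ·
  (2,4): δ = 61.23°  ✓
  (2,5): δ = 2.28°  ✓
  (3,4): δ = 127.68°  ·
  (3,5): δ = 64.18°  ✓
  (4,5): δ = 116.50°  ·
antipodal pairs: 8

count = 8; pairs: (0,3), (0,4), (1,3), (1,4), (1,5), (2,4), (2,5), (3,5)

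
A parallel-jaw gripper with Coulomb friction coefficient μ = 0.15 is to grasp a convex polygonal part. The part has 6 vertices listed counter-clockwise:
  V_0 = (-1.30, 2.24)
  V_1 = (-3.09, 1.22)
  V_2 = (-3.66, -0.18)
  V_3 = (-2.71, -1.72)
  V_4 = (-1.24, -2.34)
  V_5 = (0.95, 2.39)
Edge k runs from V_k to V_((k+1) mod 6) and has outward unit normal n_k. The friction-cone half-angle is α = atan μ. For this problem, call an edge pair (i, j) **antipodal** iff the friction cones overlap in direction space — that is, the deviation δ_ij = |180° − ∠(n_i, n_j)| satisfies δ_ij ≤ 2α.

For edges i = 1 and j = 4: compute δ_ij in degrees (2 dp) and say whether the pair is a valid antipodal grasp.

δ = 2.69°, valid

α = atan 0.15 = 8.53°;  2α = 17.06°
edge 1: e_1 = (-0.57, -1.40);  n_1 = (-0.9262, +0.3771)
edge 4: e_4 = (+2.19, +4.73);  n_4 = (+0.9075, -0.4202)
∠(n_1, n_4) = 177.31°
δ = |180° − 177.31°| = 2.69°
2.69° ≤ 2α = 17.06°  →  valid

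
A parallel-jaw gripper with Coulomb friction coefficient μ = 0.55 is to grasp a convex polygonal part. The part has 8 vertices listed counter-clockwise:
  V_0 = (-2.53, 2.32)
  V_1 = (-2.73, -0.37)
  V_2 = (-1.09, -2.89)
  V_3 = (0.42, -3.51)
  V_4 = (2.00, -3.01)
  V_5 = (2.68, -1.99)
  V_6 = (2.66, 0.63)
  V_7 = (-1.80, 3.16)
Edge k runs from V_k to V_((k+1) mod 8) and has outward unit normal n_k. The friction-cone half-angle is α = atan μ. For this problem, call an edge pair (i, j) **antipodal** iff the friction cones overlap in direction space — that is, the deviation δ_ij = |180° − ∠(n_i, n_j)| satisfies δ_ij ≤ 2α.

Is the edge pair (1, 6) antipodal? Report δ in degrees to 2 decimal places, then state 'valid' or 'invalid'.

α = atan 0.55 = 28.81°;  2α = 57.62°
edge 1: e_1 = (+1.64, -2.52);  n_1 = (-0.8381, -0.5455)
edge 6: e_6 = (-4.46, +2.53);  n_6 = (+0.4934, +0.8698)
∠(n_1, n_6) = 152.62°
δ = |180° − 152.62°| = 27.38°
27.38° ≤ 2α = 57.62°  →  valid

δ = 27.38°, valid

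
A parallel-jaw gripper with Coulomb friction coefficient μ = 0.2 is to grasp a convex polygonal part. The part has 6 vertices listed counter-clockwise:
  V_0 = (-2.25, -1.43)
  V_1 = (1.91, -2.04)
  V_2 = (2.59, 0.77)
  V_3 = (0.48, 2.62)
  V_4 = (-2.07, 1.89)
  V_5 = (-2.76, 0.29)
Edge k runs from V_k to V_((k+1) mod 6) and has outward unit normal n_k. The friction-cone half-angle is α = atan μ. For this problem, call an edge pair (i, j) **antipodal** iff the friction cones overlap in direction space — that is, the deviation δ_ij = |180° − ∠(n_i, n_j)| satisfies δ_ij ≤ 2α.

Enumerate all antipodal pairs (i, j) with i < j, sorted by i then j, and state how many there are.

count = 1; pairs: (1,4)

α = atan 0.2 = 11.31°;  2α = 22.62°
n_0 = (-0.1451, -0.9894)
n_1 = (+0.9719, -0.2352)
n_2 = (+0.6593, +0.7519)
n_3 = (-0.2752, +0.9614)
n_4 = (-0.9183, +0.3960)
n_5 = (-0.9587, -0.2843)
  (0,1): δ = 95.26°  ·
  (0,2): δ = 32.90°  ·
  (0,3): δ = 24.32°  ·
  (0,4): δ = 75.01°  ·
  (0,5): δ = 114.86°  ·
  (1,2): δ = 117.64°  ·
  (1,3): δ = 60.42°  ·
  (1,4): δ = 9.72°  ✓
  (1,5): δ = 30.12°  ·
  (2,3): δ = 122.78°  ·
  (2,4): δ = 72.08°  ·
  (2,5): δ = 32.24°  ·
  (3,4): δ = 129.30°  ·
  (3,5): δ = 89.46°  ·
  (4,5): δ = 140.16°  ·
antipodal pairs: 1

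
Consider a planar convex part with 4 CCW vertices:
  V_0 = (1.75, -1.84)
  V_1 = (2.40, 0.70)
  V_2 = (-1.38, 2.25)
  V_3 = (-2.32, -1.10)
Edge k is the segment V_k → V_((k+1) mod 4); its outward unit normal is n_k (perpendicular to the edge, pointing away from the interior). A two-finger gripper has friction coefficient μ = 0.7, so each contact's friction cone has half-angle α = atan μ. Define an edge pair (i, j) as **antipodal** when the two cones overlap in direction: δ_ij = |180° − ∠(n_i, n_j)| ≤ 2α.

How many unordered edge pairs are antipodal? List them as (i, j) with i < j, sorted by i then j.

α = atan 0.7 = 34.99°;  2α = 69.98°
n_0 = (+0.9688, -0.2479)
n_1 = (+0.3794, +0.9252)
n_2 = (-0.9628, +0.2702)
n_3 = (-0.1789, -0.9839)
  (0,1): δ = 97.94°  ·
  (0,2): δ = 1.32°  ✓
  (0,3): δ = 94.05°  ·
  (1,2): δ = 83.38°  ·
  (1,3): δ = 11.99°  ✓
  (2,3): δ = 84.63°  ·
antipodal pairs: 2

count = 2; pairs: (0,2), (1,3)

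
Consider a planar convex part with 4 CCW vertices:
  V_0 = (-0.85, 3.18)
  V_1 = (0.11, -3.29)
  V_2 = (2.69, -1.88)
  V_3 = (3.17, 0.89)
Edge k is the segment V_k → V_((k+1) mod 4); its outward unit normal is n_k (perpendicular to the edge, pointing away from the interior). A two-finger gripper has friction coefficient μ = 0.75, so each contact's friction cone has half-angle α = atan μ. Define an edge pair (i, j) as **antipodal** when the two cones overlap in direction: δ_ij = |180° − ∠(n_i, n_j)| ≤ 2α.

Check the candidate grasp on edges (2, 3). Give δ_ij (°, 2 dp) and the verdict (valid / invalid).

δ = 109.84°, invalid

α = atan 0.75 = 36.87°;  2α = 73.74°
edge 2: e_2 = (+0.48, +2.77);  n_2 = (+0.9853, -0.1707)
edge 3: e_3 = (-4.02, +2.29);  n_3 = (+0.4950, +0.8689)
∠(n_2, n_3) = 70.16°
δ = |180° − 70.16°| = 109.84°
109.84° > 2α = 73.74°  →  invalid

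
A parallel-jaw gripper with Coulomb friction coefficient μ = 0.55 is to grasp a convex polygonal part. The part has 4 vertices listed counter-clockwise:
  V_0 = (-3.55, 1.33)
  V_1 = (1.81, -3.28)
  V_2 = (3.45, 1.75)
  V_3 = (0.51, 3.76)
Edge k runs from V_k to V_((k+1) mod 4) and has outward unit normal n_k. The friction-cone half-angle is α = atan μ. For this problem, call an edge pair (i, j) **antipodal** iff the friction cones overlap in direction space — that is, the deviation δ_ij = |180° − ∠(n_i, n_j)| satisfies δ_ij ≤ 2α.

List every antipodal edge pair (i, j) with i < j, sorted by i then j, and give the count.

count = 2; pairs: (0,2), (1,3)

α = atan 0.55 = 28.81°;  2α = 57.62°
n_0 = (-0.6521, -0.7582)
n_1 = (+0.9507, -0.3100)
n_2 = (+0.5644, +0.8255)
n_3 = (-0.5136, +0.8581)
  (0,1): δ = 67.36°  ·
  (0,2): δ = 6.34°  ✓
  (0,3): δ = 71.60°  ·
  (1,2): δ = 106.30°  ·
  (1,3): δ = 41.04°  ✓
  (2,3): δ = 114.74°  ·
antipodal pairs: 2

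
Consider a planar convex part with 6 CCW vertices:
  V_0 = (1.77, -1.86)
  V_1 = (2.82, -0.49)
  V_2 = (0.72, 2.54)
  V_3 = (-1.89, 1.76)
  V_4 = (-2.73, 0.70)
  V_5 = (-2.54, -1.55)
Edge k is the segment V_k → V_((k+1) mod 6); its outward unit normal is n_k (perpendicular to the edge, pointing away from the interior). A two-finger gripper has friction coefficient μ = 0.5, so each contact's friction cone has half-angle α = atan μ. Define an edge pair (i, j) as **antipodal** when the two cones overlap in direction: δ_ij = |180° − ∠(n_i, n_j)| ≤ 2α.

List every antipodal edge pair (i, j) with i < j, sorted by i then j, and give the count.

count = 6; pairs: (0,2), (0,3), (0,4), (1,4), (1,5), (2,5)

α = atan 0.5 = 26.57°;  2α = 53.13°
n_0 = (+0.7937, -0.6083)
n_1 = (+0.8219, +0.5696)
n_2 = (-0.2863, +0.9581)
n_3 = (-0.7837, +0.6211)
n_4 = (-0.9965, -0.0841)
n_5 = (-0.0717, -0.9974)
  (0,1): δ = 107.81°  ·
  (0,2): δ = 35.89°  ✓
  (0,3): δ = 0.93°  ✓
  (0,4): δ = 42.29°  ✓
  (0,5): δ = 123.35°  ·
  (1,2): δ = 108.09°  ·
  (1,3): δ = 73.12°  ·
  (1,4): δ = 29.90°  ✓
  (1,5): δ = 51.16°  ✓
  (2,3): δ = 145.03°  ·
  (2,4): δ = 101.81°  ·
  (2,5): δ = 20.75°  ✓
  (3,4): δ = 136.78°  ·
  (3,5): δ = 55.72°  ·
  (4,5): δ = 98.94°  ·
antipodal pairs: 6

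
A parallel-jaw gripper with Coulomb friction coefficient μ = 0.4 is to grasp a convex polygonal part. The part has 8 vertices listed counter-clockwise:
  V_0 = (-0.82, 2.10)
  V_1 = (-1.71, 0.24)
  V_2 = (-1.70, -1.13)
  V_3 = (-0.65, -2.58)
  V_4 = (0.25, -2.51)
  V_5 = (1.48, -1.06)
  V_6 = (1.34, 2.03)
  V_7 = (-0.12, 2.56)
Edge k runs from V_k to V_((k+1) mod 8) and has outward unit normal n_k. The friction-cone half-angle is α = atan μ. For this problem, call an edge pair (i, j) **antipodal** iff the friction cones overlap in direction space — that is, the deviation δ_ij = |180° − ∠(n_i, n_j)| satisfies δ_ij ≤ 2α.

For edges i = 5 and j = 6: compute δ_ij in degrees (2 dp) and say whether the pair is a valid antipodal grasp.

α = atan 0.4 = 21.80°;  2α = 43.60°
edge 5: e_5 = (-0.14, +3.09);  n_5 = (+0.9990, +0.0453)
edge 6: e_6 = (-1.46, +0.53);  n_6 = (+0.3412, +0.9400)
∠(n_5, n_6) = 67.45°
δ = |180° − 67.45°| = 112.55°
112.55° > 2α = 43.60°  →  invalid

δ = 112.55°, invalid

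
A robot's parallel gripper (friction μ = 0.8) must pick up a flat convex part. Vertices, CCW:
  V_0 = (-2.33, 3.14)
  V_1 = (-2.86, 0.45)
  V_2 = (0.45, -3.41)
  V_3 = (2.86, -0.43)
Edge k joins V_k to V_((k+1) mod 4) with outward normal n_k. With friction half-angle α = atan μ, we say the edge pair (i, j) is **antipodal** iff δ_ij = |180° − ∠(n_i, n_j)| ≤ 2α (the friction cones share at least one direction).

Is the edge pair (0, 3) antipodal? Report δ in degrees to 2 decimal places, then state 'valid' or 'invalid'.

δ = 66.62°, valid

α = atan 0.8 = 38.66°;  2α = 77.32°
edge 0: e_0 = (-0.53, -2.69);  n_0 = (-0.9811, +0.1933)
edge 3: e_3 = (-5.19, +3.57);  n_3 = (+0.5667, +0.8239)
∠(n_0, n_3) = 113.38°
δ = |180° − 113.38°| = 66.62°
66.62° ≤ 2α = 77.32°  →  valid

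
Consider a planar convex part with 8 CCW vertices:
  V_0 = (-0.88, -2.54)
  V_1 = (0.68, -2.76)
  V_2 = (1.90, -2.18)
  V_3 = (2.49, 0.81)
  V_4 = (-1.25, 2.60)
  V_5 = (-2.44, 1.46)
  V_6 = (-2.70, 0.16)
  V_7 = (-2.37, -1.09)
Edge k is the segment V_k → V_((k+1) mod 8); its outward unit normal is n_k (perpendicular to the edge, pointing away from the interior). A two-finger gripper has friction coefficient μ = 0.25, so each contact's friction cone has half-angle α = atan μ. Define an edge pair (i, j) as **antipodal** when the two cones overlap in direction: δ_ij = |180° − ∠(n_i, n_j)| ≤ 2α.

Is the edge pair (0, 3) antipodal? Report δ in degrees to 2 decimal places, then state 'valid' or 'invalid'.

α = atan 0.25 = 14.04°;  2α = 28.07°
edge 0: e_0 = (+1.56, -0.22);  n_0 = (-0.1396, -0.9902)
edge 3: e_3 = (-3.74, +1.79);  n_3 = (+0.4317, +0.9020)
∠(n_0, n_3) = 162.45°
δ = |180° − 162.45°| = 17.55°
17.55° ≤ 2α = 28.07°  →  valid

δ = 17.55°, valid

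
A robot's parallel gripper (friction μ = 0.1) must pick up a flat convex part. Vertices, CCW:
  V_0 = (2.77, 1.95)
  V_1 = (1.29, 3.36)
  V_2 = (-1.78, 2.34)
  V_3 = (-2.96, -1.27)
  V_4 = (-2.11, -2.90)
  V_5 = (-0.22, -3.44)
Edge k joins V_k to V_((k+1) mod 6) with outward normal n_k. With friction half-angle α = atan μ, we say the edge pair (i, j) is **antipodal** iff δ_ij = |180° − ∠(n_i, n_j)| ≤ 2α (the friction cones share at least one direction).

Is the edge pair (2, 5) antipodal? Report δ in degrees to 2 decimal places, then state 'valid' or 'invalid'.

δ = 10.92°, valid

α = atan 0.1 = 5.71°;  2α = 11.42°
edge 2: e_2 = (-1.18, -3.61);  n_2 = (-0.9505, +0.3107)
edge 5: e_5 = (+2.99, +5.39);  n_5 = (+0.8745, -0.4851)
∠(n_2, n_5) = 169.08°
δ = |180° − 169.08°| = 10.92°
10.92° ≤ 2α = 11.42°  →  valid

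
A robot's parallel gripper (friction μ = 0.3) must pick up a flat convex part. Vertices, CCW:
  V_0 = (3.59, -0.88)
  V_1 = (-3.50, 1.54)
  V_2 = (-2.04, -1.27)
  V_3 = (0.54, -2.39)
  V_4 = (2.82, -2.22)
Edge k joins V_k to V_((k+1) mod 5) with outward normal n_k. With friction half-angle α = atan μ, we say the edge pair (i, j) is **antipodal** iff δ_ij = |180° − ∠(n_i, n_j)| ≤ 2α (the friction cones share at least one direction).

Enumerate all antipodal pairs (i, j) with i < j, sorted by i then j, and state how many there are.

count = 2; pairs: (0,2), (0,3)

α = atan 0.3 = 16.70°;  2α = 33.40°
n_0 = (+0.3230, +0.9464)
n_1 = (-0.8874, -0.4611)
n_2 = (-0.3982, -0.9173)
n_3 = (+0.0744, -0.9972)
n_4 = (+0.8670, -0.4982)
  (0,1): δ = 43.70°  ·
  (0,2): δ = 4.62°  ✓
  (0,3): δ = 23.11°  ✓
  (0,4): δ = 78.96°  ·
  (1,2): δ = 140.92°  ·
  (1,3): δ = 113.19°  ·
  (1,4): δ = 57.34°  ·
  (2,3): δ = 152.27°  ·
  (2,4): δ = 96.42°  ·
  (3,4): δ = 124.15°  ·
antipodal pairs: 2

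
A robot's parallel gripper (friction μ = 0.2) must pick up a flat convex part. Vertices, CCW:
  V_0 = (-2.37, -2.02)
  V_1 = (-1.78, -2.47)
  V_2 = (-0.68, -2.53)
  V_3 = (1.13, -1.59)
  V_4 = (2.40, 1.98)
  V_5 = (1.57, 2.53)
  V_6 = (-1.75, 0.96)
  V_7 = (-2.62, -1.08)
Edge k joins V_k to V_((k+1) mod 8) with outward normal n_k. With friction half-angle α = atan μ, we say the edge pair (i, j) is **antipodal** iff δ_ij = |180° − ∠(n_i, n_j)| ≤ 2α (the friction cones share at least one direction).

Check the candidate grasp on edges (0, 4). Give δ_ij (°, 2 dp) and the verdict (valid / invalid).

δ = 3.80°, valid

α = atan 0.2 = 11.31°;  2α = 22.62°
edge 0: e_0 = (+0.59, -0.45);  n_0 = (-0.6064, -0.7951)
edge 4: e_4 = (-0.83, +0.55);  n_4 = (+0.5524, +0.8336)
∠(n_0, n_4) = 176.20°
δ = |180° − 176.20°| = 3.80°
3.80° ≤ 2α = 22.62°  →  valid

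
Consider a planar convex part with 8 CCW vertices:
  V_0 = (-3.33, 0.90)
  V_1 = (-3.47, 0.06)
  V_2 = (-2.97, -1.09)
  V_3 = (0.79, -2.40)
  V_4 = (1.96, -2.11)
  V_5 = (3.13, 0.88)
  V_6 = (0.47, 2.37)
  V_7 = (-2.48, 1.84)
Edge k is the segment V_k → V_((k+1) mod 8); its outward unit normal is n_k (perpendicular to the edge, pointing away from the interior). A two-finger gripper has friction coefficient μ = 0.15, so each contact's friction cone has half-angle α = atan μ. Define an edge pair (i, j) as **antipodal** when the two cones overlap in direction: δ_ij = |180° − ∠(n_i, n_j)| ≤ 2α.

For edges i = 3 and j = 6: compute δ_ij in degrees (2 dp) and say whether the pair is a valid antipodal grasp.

α = atan 0.15 = 8.53°;  2α = 17.06°
edge 3: e_3 = (+1.17, +0.29);  n_3 = (+0.2406, -0.9706)
edge 6: e_6 = (-2.95, -0.53);  n_6 = (-0.1768, +0.9842)
∠(n_3, n_6) = 176.26°
δ = |180° − 176.26°| = 3.74°
3.74° ≤ 2α = 17.06°  →  valid

δ = 3.74°, valid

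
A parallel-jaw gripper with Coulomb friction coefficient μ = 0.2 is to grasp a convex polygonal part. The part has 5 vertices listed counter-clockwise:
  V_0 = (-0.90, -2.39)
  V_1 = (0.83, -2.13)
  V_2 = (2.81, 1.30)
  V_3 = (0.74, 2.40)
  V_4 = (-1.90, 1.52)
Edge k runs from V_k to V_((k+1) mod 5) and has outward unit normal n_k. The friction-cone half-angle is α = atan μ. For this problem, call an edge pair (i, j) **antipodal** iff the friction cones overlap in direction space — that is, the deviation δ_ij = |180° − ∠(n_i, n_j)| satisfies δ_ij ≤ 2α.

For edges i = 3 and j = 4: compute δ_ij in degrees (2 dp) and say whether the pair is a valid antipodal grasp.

α = atan 0.2 = 11.31°;  2α = 22.62°
edge 3: e_3 = (-2.64, -0.88);  n_3 = (-0.3162, +0.9487)
edge 4: e_4 = (+1.00, -3.91);  n_4 = (-0.9688, -0.2478)
∠(n_3, n_4) = 85.91°
δ = |180° − 85.91°| = 94.09°
94.09° > 2α = 22.62°  →  invalid

δ = 94.09°, invalid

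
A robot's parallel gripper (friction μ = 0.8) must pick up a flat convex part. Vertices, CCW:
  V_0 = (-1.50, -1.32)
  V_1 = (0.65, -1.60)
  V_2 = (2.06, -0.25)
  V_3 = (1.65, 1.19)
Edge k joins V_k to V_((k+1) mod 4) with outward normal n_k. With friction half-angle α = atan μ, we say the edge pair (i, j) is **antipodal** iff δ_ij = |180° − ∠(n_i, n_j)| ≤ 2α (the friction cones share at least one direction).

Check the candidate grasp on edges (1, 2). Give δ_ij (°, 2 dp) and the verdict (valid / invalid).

α = atan 0.8 = 38.66°;  2α = 77.32°
edge 1: e_1 = (+1.41, +1.35);  n_1 = (+0.6916, -0.7223)
edge 2: e_2 = (-0.41, +1.44);  n_2 = (+0.9618, +0.2738)
∠(n_1, n_2) = 62.14°
δ = |180° − 62.14°| = 117.86°
117.86° > 2α = 77.32°  →  invalid

δ = 117.86°, invalid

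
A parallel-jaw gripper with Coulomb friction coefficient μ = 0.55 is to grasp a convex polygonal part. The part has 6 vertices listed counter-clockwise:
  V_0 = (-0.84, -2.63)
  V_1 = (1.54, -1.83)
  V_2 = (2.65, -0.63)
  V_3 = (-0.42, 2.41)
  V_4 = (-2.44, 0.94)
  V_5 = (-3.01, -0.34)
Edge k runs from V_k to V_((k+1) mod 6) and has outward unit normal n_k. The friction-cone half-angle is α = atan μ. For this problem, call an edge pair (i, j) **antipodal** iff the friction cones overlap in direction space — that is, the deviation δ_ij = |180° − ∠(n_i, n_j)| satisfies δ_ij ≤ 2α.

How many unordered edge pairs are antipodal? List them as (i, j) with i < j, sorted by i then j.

α = atan 0.55 = 28.81°;  2α = 57.62°
n_0 = (+0.3186, -0.9479)
n_1 = (+0.7341, -0.6790)
n_2 = (+0.7036, +0.7106)
n_3 = (-0.5884, +0.8086)
n_4 = (-0.9135, +0.4068)
n_5 = (-0.7259, -0.6878)
  (0,1): δ = 151.35°  ·
  (0,2): δ = 63.30°  ·
  (0,3): δ = 17.46°  ✓
  (0,4): δ = 47.42°  ✓
  (0,5): δ = 114.88°  ·
  (1,2): δ = 91.95°  ·
  (1,3): δ = 11.19°  ✓
  (1,4): δ = 18.76°  ✓
  (1,5): δ = 86.23°  ·
  (2,3): δ = 99.24°  ·
  (2,4): δ = 69.29°  ·
  (2,5): δ = 1.82°  ✓
  (3,4): δ = 150.05°  ·
  (3,5): δ = 82.59°  ·
  (4,5): δ = 112.54°  ·
antipodal pairs: 5

count = 5; pairs: (0,3), (0,4), (1,3), (1,4), (2,5)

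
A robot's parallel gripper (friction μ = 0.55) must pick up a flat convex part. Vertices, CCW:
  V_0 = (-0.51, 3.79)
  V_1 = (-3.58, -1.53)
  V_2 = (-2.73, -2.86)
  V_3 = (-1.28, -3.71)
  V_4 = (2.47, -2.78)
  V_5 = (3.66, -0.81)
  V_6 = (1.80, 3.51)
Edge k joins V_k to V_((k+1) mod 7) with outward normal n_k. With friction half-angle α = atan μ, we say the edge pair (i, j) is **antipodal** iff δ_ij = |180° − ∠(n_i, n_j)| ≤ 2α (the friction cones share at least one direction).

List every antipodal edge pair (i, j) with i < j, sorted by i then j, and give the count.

count = 8; pairs: (0,3), (0,4), (0,5), (1,5), (1,6), (2,5), (2,6), (3,6)

α = atan 0.55 = 28.81°;  2α = 57.62°
n_0 = (-0.8661, +0.4998)
n_1 = (-0.8426, -0.5385)
n_2 = (-0.5057, -0.8627)
n_3 = (+0.2407, -0.9706)
n_4 = (+0.8560, -0.5170)
n_5 = (+0.9185, +0.3955)
n_6 = (+0.1203, +0.9927)
  (0,1): δ = 117.43°  ·
  (0,2): δ = 90.39°  ·
  (0,3): δ = 46.08°  ✓
  (0,4): δ = 1.15°  ✓
  (0,5): δ = 53.28°  ✓
  (0,6): δ = 113.08°  ·
  (1,2): δ = 152.96°  ·
  (1,3): δ = 108.65°  ·
  (1,4): δ = 63.72°  ·
  (1,5): δ = 9.29°  ✓
  (1,6): δ = 50.51°  ✓
  (2,3): δ = 135.69°  ·
  (2,4): δ = 90.76°  ·
  (2,5): δ = 36.33°  ✓
  (2,6): δ = 23.47°  ✓
  (3,4): δ = 135.06°  ·
  (3,5): δ = 80.63°  ·
  (3,6): δ = 20.84°  ✓
  (4,5): δ = 125.57°  ·
  (4,6): δ = 65.78°  ·
  (5,6): δ = 120.21°  ·
antipodal pairs: 8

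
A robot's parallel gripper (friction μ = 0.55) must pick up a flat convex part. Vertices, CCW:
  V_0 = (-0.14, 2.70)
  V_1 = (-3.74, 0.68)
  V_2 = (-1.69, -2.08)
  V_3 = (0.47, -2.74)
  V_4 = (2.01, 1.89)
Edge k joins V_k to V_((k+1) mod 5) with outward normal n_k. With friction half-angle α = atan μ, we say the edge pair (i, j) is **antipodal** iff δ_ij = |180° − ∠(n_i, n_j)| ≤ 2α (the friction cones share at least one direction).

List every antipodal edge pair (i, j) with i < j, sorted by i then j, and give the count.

α = atan 0.55 = 28.81°;  2α = 57.62°
n_0 = (-0.4893, +0.8721)
n_1 = (-0.8028, -0.5963)
n_2 = (-0.2922, -0.9564)
n_3 = (+0.9489, -0.3156)
n_4 = (+0.3526, +0.9358)
  (0,1): δ = 82.69°  ·
  (0,2): δ = 46.29°  ✓
  (0,3): δ = 42.30°  ✓
  (0,4): δ = 130.06°  ·
  (1,2): δ = 143.59°  ·
  (1,3): δ = 55.00°  ✓
  (1,4): δ = 32.75°  ✓
  (2,3): δ = 91.41°  ·
  (2,4): δ = 3.65°  ✓
  (3,4): δ = 92.25°  ·
antipodal pairs: 5

count = 5; pairs: (0,2), (0,3), (1,3), (1,4), (2,4)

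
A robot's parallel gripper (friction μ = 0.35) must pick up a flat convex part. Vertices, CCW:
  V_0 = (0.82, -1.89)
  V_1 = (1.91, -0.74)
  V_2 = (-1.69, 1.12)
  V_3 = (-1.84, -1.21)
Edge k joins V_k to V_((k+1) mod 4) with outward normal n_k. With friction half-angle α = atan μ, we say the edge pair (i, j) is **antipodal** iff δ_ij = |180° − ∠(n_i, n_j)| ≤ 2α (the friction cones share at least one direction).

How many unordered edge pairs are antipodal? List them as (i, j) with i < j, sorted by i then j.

α = atan 0.35 = 19.29°;  2α = 38.58°
n_0 = (+0.7258, -0.6879)
n_1 = (+0.4590, +0.8884)
n_2 = (-0.9979, +0.0642)
n_3 = (-0.2477, -0.9688)
  (0,1): δ = 73.86°  ·
  (0,2): δ = 39.78°  ·
  (0,3): δ = 119.13°  ·
  (1,2): δ = 66.36°  ·
  (1,3): δ = 12.98°  ✓
  (2,3): δ = 100.66°  ·
antipodal pairs: 1

count = 1; pairs: (1,3)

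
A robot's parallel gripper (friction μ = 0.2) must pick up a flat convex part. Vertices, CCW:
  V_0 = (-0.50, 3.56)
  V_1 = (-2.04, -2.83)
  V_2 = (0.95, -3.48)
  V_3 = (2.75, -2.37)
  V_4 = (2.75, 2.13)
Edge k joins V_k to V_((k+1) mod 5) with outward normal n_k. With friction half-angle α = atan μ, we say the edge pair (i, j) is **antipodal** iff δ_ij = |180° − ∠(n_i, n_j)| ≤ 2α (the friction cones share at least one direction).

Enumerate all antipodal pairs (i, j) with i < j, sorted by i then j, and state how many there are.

α = atan 0.2 = 11.31°;  2α = 22.62°
n_0 = (-0.9722, +0.2343)
n_1 = (-0.2124, -0.9772)
n_2 = (+0.5249, -0.8512)
n_3 = (+1.0000, -0.0000)
n_4 = (+0.4027, +0.9153)
  (0,1): δ = 88.71°  ·
  (0,2): δ = 44.79°  ·
  (0,3): δ = 13.55°  ✓
  (0,4): δ = 79.80°  ·
  (1,2): δ = 136.07°  ·
  (1,3): δ = 77.74°  ·
  (1,4): δ = 11.48°  ✓
  (2,3): δ = 121.66°  ·
  (2,4): δ = 55.41°  ·
  (3,4): δ = 113.75°  ·
antipodal pairs: 2

count = 2; pairs: (0,3), (1,4)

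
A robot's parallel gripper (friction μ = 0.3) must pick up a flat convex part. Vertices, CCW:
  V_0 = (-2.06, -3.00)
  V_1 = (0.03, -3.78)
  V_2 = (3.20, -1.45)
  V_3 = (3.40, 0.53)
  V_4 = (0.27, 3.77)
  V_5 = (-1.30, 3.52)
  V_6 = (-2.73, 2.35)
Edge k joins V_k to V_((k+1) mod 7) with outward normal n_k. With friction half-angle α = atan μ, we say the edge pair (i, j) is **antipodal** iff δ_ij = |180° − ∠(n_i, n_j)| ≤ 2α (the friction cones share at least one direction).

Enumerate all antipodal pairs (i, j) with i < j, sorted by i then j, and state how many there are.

count = 5; pairs: (0,3), (0,4), (1,4), (1,5), (2,6)

α = atan 0.3 = 16.70°;  2α = 33.40°
n_0 = (-0.3496, -0.9369)
n_1 = (+0.5922, -0.8058)
n_2 = (+0.9949, -0.1005)
n_3 = (+0.7192, +0.6948)
n_4 = (-0.1573, +0.9876)
n_5 = (-0.6332, +0.7740)
n_6 = (-0.9922, -0.1243)
  (0,1): δ = 123.22°  ·
  (0,2): δ = 75.30°  ·
  (0,3): δ = 25.52°  ✓
  (0,4): δ = 29.51°  ✓
  (0,5): δ = 59.76°  ·
  (0,6): δ = 117.60°  ·
  (1,2): δ = 132.08°  ·
  (1,3): δ = 82.31°  ·
  (1,4): δ = 27.27°  ✓
  (1,5): δ = 2.97°  ✓
  (1,6): δ = 60.82°  ·
  (2,3): δ = 130.22°  ·
  (2,4): δ = 75.18°  ·
  (2,5): δ = 44.94°  ·
  (2,6): δ = 12.91°  ✓
  (3,4): δ = 124.96°  ·
  (3,5): δ = 94.72°  ·
  (3,6): δ = 36.87°  ·
  (4,5): δ = 149.76°  ·
  (4,6): δ = 91.91°  ·
  (5,6): δ = 122.15°  ·
antipodal pairs: 5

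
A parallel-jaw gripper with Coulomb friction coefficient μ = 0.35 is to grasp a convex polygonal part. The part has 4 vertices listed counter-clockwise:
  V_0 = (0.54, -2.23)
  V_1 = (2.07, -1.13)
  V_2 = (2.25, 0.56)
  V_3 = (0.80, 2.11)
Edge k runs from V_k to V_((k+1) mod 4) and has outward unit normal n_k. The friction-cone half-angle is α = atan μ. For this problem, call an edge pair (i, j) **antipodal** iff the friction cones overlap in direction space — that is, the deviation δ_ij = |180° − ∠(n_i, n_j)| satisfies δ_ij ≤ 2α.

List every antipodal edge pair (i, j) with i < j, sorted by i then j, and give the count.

α = atan 0.35 = 19.29°;  2α = 38.58°
n_0 = (+0.5837, -0.8119)
n_1 = (+0.9944, -0.1059)
n_2 = (+0.7303, +0.6832)
n_3 = (-0.9982, +0.0598)
  (0,1): δ = 131.79°  ·
  (0,2): δ = 82.62°  ·
  (0,3): δ = 50.86°  ·
  (1,2): δ = 130.83°  ·
  (1,3): δ = 2.65°  ✓
  (2,3): δ = 46.52°  ·
antipodal pairs: 1

count = 1; pairs: (1,3)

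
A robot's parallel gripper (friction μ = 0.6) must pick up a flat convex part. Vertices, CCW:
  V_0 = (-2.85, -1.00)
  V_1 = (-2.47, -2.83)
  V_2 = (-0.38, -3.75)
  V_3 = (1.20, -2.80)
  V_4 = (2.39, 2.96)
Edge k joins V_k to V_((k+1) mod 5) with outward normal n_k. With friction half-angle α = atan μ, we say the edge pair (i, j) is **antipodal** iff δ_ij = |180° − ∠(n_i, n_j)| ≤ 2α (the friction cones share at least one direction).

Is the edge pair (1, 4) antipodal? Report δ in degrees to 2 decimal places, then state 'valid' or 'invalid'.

α = atan 0.6 = 30.96°;  2α = 61.93°
edge 1: e_1 = (+2.09, -0.92);  n_1 = (-0.4029, -0.9153)
edge 4: e_4 = (-5.24, -3.96);  n_4 = (-0.6029, +0.7978)
∠(n_1, n_4) = 119.16°
δ = |180° − 119.16°| = 60.84°
60.84° ≤ 2α = 61.93°  →  valid

δ = 60.84°, valid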